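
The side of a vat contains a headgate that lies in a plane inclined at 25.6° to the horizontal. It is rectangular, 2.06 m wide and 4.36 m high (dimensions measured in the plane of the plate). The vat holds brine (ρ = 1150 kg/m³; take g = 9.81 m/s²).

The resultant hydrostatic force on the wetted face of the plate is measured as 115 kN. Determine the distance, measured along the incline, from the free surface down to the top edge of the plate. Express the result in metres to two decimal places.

γ = ρg = 1150 × 9.81 / 1000 = 11.2815 kN/m³.
A = 2.06 × 4.36 = 8.9816 m².
From F = γ·h_c·A, the centroid depth is h_c = 115/(11.2815 × 8.9816) = 1.13495 m.
Let θ = 25.6° be the plate's angle to the horizontal; measure y along the incline from where the plane meets the free surface. Vertical depth h = y·sinθ with sinθ = 0.432086.
Along the incline, y_c = h_c/sinθ = 1.13495/0.432086 = 2.62668 m.
The centroid lies 4.36/2 = 2.18 m below the top edge, so the top edge sits at y_top = 2.62668 − 2.18 = 0.44668 m along the incline.

y_top ≈ 0.45 m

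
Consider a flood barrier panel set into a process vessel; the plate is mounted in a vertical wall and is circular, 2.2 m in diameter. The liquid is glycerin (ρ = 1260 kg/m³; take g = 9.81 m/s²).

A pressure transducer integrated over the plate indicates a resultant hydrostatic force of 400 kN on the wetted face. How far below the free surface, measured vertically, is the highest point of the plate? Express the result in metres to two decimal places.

γ = ρg = 1260 × 9.81 / 1000 = 12.3606 kN/m³.
A = π(1.1)² = 3.80133 m².
From F = γ·h_c·A, the centroid depth is h_c = 400/(12.3606 × 3.80133) = 8.51304 m.
The centroid is at the centre, 1.1 m below the top of the plate, so the highest point sits at h_top = 8.51304 − 1.1 = 7.41304 m below the surface.

d_top ≈ 7.41 m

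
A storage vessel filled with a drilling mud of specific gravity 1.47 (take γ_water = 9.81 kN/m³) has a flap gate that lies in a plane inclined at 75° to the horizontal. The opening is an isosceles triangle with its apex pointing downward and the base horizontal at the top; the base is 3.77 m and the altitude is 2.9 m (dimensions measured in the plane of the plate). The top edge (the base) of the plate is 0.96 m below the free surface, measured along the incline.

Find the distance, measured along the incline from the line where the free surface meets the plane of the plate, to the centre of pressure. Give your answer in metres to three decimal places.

γ = 1.47 × 9.81 = 14.4207 kN/m³.
Let θ = 75° be the plate's angle to the horizontal; measure y along the incline from where the plane meets the free surface. Vertical depth h = y·sinθ with sinθ = 0.965926.
With the apex down, the centroid sits h/3 = 2.9/3 = 0.966667 m below the base (the top edge), so y_c = 0.96 + 0.966667 = 1.92667 m and h_c = 1.92667 × 0.965926 = 1.86102 m.
A = ½ × 3.77 × 2.9 = 5.4665 m².
Resultant F = γ·h_c·A = 14.4207 × 1.86102 × 5.4665 = 146.706 kN.
I_c = b·h³/36 = 3.77 × 2.9³/36 = 2.55407 m⁴.
Centre of pressure: y_p = y_c + I_c/(y_c·A) = 1.92667 + 2.55407/(1.92667 × 5.4665) = 1.92667 + 0.242502 = 2.16917 m along the plane.

y_p = 2.169 m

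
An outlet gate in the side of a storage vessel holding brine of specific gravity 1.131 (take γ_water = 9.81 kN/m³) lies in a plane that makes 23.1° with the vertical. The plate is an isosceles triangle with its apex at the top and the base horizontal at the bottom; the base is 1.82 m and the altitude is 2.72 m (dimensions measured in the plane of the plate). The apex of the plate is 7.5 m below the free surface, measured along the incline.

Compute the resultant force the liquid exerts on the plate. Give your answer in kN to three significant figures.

γ = 1.131 × 9.81 = 11.09511 kN/m³.
The plate makes 23.1° with the vertical, i.e. θ = 90° − 23.1° = 66.9° to the horizontal. Measuring y along the incline from the free-surface line, vertical depth h = y·sinθ with sinθ = 0.919821.
With the apex up, the centroid sits 2h/3 = 2 × 2.72/3 = 1.81333 m below the apex, so y_c = 7.5 + 1.81333 = 9.31333 m and h_c = 9.31333 × 0.919821 = 8.5666 m.
A = ½ × 1.82 × 2.72 = 2.4752 m².
Resultant F = γ·h_c·A = 11.09511 × 8.5666 × 2.4752 = 235.261 kN.

F ≈ 235 kN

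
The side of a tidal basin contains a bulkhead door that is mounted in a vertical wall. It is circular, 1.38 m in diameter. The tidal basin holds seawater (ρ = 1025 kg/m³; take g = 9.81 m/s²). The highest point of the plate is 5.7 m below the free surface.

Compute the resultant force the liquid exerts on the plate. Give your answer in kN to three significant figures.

γ = ρg = 1025 × 9.81 / 1000 = 10.05525 kN/m³.
The centroid is at the centre, 0.69 m below the top of the plate, so the centroid depth is h_c = 5.7 + 0.69 = 6.39 m.
A = π(0.69)² = 1.49571 m².
Resultant F = γ·h_c·A = 10.05525 × 6.39 × 1.49571 = 96.1039 kN.

F ≈ 96.1 kN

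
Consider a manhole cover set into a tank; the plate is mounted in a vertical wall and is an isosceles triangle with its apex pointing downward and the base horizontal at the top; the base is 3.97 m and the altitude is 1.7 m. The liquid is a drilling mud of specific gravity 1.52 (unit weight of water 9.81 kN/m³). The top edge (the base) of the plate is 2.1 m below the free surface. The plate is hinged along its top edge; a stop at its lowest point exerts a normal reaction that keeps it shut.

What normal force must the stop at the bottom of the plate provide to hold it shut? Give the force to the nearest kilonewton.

P ≈ 49 kN

γ = 1.52 × 9.81 = 14.9112 kN/m³.
With the apex down, the centroid sits h/3 = 1.7/3 = 0.566667 m below the base (the top edge), so the centroid depth is h_c = 2.1 + 0.566667 = 2.66667 m.
A = ½ × 3.97 × 1.7 = 3.3745 m².
Resultant F = γ·h_c·A = 14.9112 × 2.66667 × 3.3745 = 134.181 kN.
I_c = b·h³/36 = 3.97 × 1.7³/36 = 0.541795 m⁴.
Centre of pressure: y_p = y_c + I_c/(y_c·A) = 2.66667 + 0.541795/(2.66667 × 3.3745) = 2.66667 + 0.0602083 = 2.72688 m along the plane.
The resultant acts 0.566667 + 0.0602083 = 0.626875 m (along the plate) below the hinge at the top edge, so the moment about the hinge is M = F × 0.626875 = 134.181 × 0.626875 = 84.1147 kN·m.
A normal force at the bottom, 1.7 m from the hinge, must supply this moment: P = 84.1147/1.7 = 49.4792 kN.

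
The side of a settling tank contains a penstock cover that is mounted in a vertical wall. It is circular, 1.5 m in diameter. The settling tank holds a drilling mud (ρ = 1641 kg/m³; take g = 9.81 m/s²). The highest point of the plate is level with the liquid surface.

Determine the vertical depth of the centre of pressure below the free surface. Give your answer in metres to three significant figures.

h_p = 0.938 m

γ = ρg = 1641 × 9.81 / 1000 = 16.09821 kN/m³.
The centroid is at the centre, 0.75 m below the top of the plate, so the centroid depth is h_c = 0.75 m.
A = π(0.75)² = 1.76715 m².
Resultant F = γ·h_c·A = 16.09821 × 0.75 × 1.76715 = 21.336 kN.
I_c = πr⁴/4 = π × 0.75⁴/4 = 0.248505 m⁴.
Centre of pressure: y_p = y_c + I_c/(y_c·A) = 0.75 + 0.248505/(0.75 × 1.76715) = 0.75 + 0.1875 = 0.9375 m along the plane.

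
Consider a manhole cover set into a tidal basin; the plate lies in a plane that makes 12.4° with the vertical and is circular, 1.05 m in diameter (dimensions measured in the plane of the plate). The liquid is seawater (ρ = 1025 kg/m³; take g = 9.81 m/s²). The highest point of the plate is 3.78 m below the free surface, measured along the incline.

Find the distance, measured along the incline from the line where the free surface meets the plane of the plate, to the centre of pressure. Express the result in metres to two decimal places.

γ = ρg = 1025 × 9.81 / 1000 = 10.05525 kN/m³.
The plate makes 12.4° with the vertical, i.e. θ = 90° − 12.4° = 77.6° to the horizontal. Measuring y along the incline from the free-surface line, vertical depth h = y·sinθ with sinθ = 0.976672.
The centroid is at the centre, 0.525 m below the top of the plate, so y_c = 3.78 + 0.525 = 4.305 m and h_c = 4.305 × 0.976672 = 4.20457 m.
A = π(0.525)² = 0.865901 m².
Resultant F = γ·h_c·A = 10.05525 × 4.20457 × 0.865901 = 36.6086 kN.
I_c = πr⁴/4 = π × 0.525⁴/4 = 0.059666 m⁴.
Centre of pressure: y_p = y_c + I_c/(y_c·A) = 4.305 + 0.059666/(4.305 × 0.865901) = 4.305 + 0.0160061 = 4.32101 m along the plane.

y_p = 4.32 m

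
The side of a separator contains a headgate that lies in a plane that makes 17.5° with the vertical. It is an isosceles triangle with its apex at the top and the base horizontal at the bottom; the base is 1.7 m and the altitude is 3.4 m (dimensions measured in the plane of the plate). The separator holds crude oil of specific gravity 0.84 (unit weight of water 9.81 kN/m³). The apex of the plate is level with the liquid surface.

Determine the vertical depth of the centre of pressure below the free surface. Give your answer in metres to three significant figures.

γ = 0.84 × 9.81 = 8.2404 kN/m³.
The plate makes 17.5° with the vertical, i.e. θ = 90° − 17.5° = 72.5° to the horizontal. Measuring y along the incline from the free-surface line, vertical depth h = y·sinθ with sinθ = 0.953717.
With the apex up, the centroid sits 2h/3 = 2 × 3.4/3 = 2.26667 m below the apex, so y_c = 2.26667 m and h_c = 2.26667 × 0.953717 = 2.16176 m.
A = ½ × 1.7 × 3.4 = 2.89 m².
Resultant F = γ·h_c·A = 8.2404 × 2.16176 × 2.89 = 51.4818 kN.
I_c = b·h³/36 = 1.7 × 3.4³/36 = 1.85602 m⁴.
Centre of pressure: y_p = y_c + I_c/(y_c·A) = 2.26667 + 1.85602/(2.26667 × 2.89) = 2.26667 + 0.283333 = 2.55 m along the plane.
Vertically, h_p = y_p·sinθ = 2.55 × 0.953717 = 2.43198 m.

h_p = 2.43 m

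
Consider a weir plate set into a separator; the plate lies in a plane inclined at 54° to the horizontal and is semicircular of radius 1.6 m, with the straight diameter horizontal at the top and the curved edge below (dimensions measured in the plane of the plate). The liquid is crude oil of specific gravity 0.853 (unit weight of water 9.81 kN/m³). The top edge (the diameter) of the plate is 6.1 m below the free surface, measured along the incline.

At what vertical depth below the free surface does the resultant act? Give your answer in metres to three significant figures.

γ = 0.853 × 9.81 = 8.36793 kN/m³.
Let θ = 54° be the plate's angle to the horizontal; measure y along the incline from where the plane meets the free surface. Vertical depth h = y·sinθ with sinθ = 0.809017.
The centroid of a semicircle lies 4r/(3π) = 0.679061 m from the diameter, here below the top edge, so y_c = 6.1 + 0.679061 = 6.77906 m and h_c = 6.77906 × 0.809017 = 5.48437 m.
A = πr²/2 = π × 1.6²/2 = 4.02124 m².
Resultant F = γ·h_c·A = 8.36793 × 5.48437 × 4.02124 = 184.546 kN.
I_c = (π/8 − 8/(9π))·r⁴ = 0.109757 × 1.6⁴ = 0.719303 m⁴.
Centre of pressure: y_p = y_c + I_c/(y_c·A) = 6.77906 + 0.719303/(6.77906 × 4.02124) = 6.77906 + 0.0263865 = 6.80545 m along the plane.
Vertically, h_p = y_p·sinθ = 6.80545 × 0.809017 = 5.50572 m.

h_p = 5.51 m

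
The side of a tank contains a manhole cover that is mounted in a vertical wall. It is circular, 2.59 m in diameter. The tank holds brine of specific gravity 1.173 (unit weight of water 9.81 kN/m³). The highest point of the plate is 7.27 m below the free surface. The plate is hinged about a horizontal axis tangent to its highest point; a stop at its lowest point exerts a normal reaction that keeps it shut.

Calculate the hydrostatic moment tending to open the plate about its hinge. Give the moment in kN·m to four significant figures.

γ = 1.173 × 9.81 = 11.50713 kN/m³.
The centroid is at the centre, 1.295 m below the top of the plate, so the centroid depth is h_c = 7.27 + 1.295 = 8.565 m.
A = π(1.295)² = 5.26853 m².
Resultant F = γ·h_c·A = 11.50713 × 8.565 × 5.26853 = 519.259 kN.
I_c = πr⁴/4 = π × 1.295⁴/4 = 2.20886 m⁴.
Centre of pressure: y_p = y_c + I_c/(y_c·A) = 8.565 + 2.20886/(8.565 × 5.26853) = 8.565 + 0.0489499 = 8.61395 m along the plane.
The resultant acts 1.295 + 0.0489499 = 1.34395 m (along the plate) below the hinge at the top edge, so the moment about the hinge is M = F × 1.34395 = 519.259 × 1.34395 = 697.858 kN·m.

M ≈ 697.9 kN·m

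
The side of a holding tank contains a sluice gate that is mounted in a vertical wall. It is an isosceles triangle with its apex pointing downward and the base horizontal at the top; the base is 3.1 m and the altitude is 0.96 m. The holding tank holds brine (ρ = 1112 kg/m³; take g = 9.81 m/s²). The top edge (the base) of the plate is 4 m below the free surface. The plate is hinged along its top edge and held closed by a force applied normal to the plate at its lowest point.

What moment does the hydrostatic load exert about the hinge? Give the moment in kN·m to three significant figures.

γ = ρg = 1112 × 9.81 / 1000 = 10.90872 kN/m³.
With the apex down, the centroid sits h/3 = 0.96/3 = 0.32 m below the base (the top edge), so the centroid depth is h_c = 4 + 0.32 = 4.32 m.
A = ½ × 3.1 × 0.96 = 1.488 m².
Resultant F = γ·h_c·A = 10.90872 × 4.32 × 1.488 = 70.123 kN.
I_c = b·h³/36 = 3.1 × 0.96³/36 = 0.0761856 m⁴.
Centre of pressure: y_p = y_c + I_c/(y_c·A) = 4.32 + 0.0761856/(4.32 × 1.488) = 4.32 + 0.0118519 = 4.33185 m along the plane.
The resultant acts 0.32 + 0.0118519 = 0.331852 m (along the plate) below the hinge at the top edge, so the moment about the hinge is M = F × 0.331852 = 70.123 × 0.331852 = 23.2705 kN·m.

M ≈ 23.3 kN·m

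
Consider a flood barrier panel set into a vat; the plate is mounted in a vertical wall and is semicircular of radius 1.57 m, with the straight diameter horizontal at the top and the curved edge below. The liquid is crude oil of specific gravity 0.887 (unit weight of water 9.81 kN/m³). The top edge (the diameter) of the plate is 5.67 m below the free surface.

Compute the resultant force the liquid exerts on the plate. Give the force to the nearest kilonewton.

γ = 0.887 × 9.81 = 8.70147 kN/m³.
The centroid of a semicircle lies 4r/(3π) = 0.666329 m from the diameter, here below the top edge, so the centroid depth is h_c = 5.67 + 0.666329 = 6.33633 m.
A = πr²/2 = π × 1.57²/2 = 3.87186 m².
Resultant F = γ·h_c·A = 8.70147 × 6.33633 × 3.87186 = 213.476 kN.

F ≈ 213 kN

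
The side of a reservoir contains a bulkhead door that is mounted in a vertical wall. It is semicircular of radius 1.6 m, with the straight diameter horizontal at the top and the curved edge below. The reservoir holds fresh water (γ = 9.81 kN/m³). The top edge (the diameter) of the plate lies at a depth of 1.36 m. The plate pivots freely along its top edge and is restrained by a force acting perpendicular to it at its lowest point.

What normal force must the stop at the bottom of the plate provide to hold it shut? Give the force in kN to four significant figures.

γ = 9.81 kN/m³.
The centroid of a semicircle lies 4r/(3π) = 0.679061 m from the diameter, here below the top edge, so the centroid depth is h_c = 1.36 + 0.679061 = 2.03906 m.
A = πr²/2 = π × 1.6²/2 = 4.02124 m².
Resultant F = γ·h_c·A = 9.81 × 2.03906 × 4.02124 = 80.4376 kN.
I_c = (π/8 − 8/(9π))·r⁴ = 0.109757 × 1.6⁴ = 0.719303 m⁴.
Centre of pressure: y_p = y_c + I_c/(y_c·A) = 2.03906 + 0.719303/(2.03906 × 4.02124) = 2.03906 + 0.0877247 = 2.12678 m along the plane.
The resultant acts 0.679061 + 0.0877247 = 0.766786 m (along the plate) below the hinge at the top edge, so the moment about the hinge is M = F × 0.766786 = 80.4376 × 0.766786 = 61.6784 kN·m.
A normal force at the bottom, 1.6 m from the hinge, must supply this moment: P = 61.6784/1.6 = 38.549 kN.

P ≈ 38.55 kN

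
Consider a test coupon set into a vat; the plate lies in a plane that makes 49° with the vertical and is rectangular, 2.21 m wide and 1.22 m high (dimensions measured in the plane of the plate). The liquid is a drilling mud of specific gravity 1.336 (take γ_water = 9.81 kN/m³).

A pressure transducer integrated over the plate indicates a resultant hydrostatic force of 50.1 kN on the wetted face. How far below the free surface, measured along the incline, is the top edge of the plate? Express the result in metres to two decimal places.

y_top ≈ 1.55 m

γ = 1.336 × 9.81 = 13.10616 kN/m³.
A = 2.21 × 1.22 = 2.6962 m².
From F = γ·h_c·A, the centroid depth is h_c = 50.1/(13.10616 × 2.6962) = 1.41778 m.
The plate makes 49° with the vertical, i.e. θ = 90° − 49° = 41° to the horizontal. Measuring y along the incline from the free-surface line, vertical depth h = y·sinθ with sinθ = 0.656059.
Along the incline, y_c = h_c/sinθ = 1.41778/0.656059 = 2.16106 m.
The centroid lies 1.22/2 = 0.61 m below the top edge, so the top edge sits at y_top = 2.16106 − 0.61 = 1.55106 m along the incline.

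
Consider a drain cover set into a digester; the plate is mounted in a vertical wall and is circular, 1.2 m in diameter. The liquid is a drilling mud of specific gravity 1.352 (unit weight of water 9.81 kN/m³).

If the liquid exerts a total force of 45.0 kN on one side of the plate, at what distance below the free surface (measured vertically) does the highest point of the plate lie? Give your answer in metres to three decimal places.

d_top ≈ 2.400 m

γ = 1.352 × 9.81 = 13.26312 kN/m³.
A = π(0.6)² = 1.13097 m².
From F = γ·h_c·A, the centroid depth is h_c = 45.0/(13.26312 × 1.13097) = 2.99996 m.
The centroid is at the centre, 0.6 m below the top of the plate, so the highest point sits at h_top = 2.99996 − 0.6 = 2.39996 m below the surface.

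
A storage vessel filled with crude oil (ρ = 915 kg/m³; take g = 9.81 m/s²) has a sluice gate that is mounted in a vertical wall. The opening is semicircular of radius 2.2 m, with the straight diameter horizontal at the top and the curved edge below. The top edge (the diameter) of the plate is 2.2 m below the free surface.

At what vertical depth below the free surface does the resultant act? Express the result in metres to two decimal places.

h_p = 3.24 m

γ = ρg = 915 × 9.81 / 1000 = 8.97615 kN/m³.
The centroid of a semicircle lies 4r/(3π) = 0.933709 m from the diameter, here below the top edge, so the centroid depth is h_c = 2.2 + 0.933709 = 3.13371 m.
A = πr²/2 = π × 2.2²/2 = 7.60265 m².
Resultant F = γ·h_c·A = 8.97615 × 3.13371 × 7.60265 = 213.852 kN.
I_c = (π/8 − 8/(9π))·r⁴ = 0.109757 × 2.2⁴ = 2.57112 m⁴.
Centre of pressure: y_p = y_c + I_c/(y_c·A) = 3.13371 + 2.57112/(3.13371 × 7.60265) = 3.13371 + 0.107919 = 3.24163 m along the plane.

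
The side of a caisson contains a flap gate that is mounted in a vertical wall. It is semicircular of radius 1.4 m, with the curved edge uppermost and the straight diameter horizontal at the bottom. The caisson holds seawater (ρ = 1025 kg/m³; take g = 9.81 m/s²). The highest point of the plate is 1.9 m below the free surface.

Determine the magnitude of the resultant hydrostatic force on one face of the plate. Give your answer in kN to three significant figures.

γ = ρg = 1025 × 9.81 / 1000 = 10.05525 kN/m³.
The centroid lies 4r/(3π) = 0.594178 m above the diameter, so r − 4r/(3π) = 1.4 − 0.594178 = 0.805822 m below the topmost point, so the centroid depth is h_c = 1.9 + 0.805822 = 2.70582 m.
A = πr²/2 = π × 1.4²/2 = 3.07876 m².
Resultant F = γ·h_c·A = 10.05525 × 2.70582 × 3.07876 = 83.766 kN.

F ≈ 83.8 kN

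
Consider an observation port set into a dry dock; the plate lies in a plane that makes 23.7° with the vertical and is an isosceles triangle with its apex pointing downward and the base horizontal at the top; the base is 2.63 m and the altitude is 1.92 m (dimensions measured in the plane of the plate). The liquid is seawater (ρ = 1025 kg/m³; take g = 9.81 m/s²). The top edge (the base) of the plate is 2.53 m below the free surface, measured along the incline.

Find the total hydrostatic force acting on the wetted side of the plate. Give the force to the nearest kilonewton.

γ = ρg = 1025 × 9.81 / 1000 = 10.05525 kN/m³.
The plate makes 23.7° with the vertical, i.e. θ = 90° − 23.7° = 66.3° to the horizontal. Measuring y along the incline from the free-surface line, vertical depth h = y·sinθ with sinθ = 0.915663.
With the apex down, the centroid sits h/3 = 1.92/3 = 0.64 m below the base (the top edge), so y_c = 2.53 + 0.64 = 3.17 m and h_c = 3.17 × 0.915663 = 2.90265 m.
A = ½ × 2.63 × 1.92 = 2.5248 m².
Resultant F = γ·h_c·A = 10.05525 × 2.90265 × 2.5248 = 73.691 kN.

F ≈ 74 kN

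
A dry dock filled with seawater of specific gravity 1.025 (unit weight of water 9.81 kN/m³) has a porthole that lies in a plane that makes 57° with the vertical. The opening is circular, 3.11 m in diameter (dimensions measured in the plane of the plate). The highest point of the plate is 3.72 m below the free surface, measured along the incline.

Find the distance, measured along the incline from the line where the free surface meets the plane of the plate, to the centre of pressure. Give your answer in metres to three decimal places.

γ = 1.025 × 9.81 = 10.05525 kN/m³.
The plate makes 57° with the vertical, i.e. θ = 90° − 57° = 33° to the horizontal. Measuring y along the incline from the free-surface line, vertical depth h = y·sinθ with sinθ = 0.544639.
The centroid is at the centre, 1.555 m below the top of the plate, so y_c = 3.72 + 1.555 = 5.275 m and h_c = 5.275 × 0.544639 = 2.87297 m.
A = π(1.555)² = 7.59645 m².
Resultant F = γ·h_c·A = 10.05525 × 2.87297 × 7.59645 = 219.45 kN.
I_c = πr⁴/4 = π × 1.555⁴/4 = 4.5921 m⁴.
Centre of pressure: y_p = y_c + I_c/(y_c·A) = 5.275 + 4.5921/(5.275 × 7.59645) = 5.275 + 0.114598 = 5.3896 m along the plane.

y_p = 5.390 m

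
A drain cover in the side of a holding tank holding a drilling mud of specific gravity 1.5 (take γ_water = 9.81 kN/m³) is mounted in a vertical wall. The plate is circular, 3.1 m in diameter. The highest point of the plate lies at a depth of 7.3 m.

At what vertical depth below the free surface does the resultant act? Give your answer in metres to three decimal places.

h_p = 8.918 m

γ = 1.5 × 9.81 = 14.715 kN/m³.
The centroid is at the centre, 1.55 m below the top of the plate, so the centroid depth is h_c = 7.3 + 1.55 = 8.85 m.
A = π(1.55)² = 7.54768 m².
Resultant F = γ·h_c·A = 14.715 × 8.85 × 7.54768 = 982.917 kN.
I_c = πr⁴/4 = π × 1.55⁴/4 = 4.53332 m⁴.
Centre of pressure: y_p = y_c + I_c/(y_c·A) = 8.85 + 4.53332/(8.85 × 7.54768) = 8.85 + 0.0678672 = 8.91787 m along the plane.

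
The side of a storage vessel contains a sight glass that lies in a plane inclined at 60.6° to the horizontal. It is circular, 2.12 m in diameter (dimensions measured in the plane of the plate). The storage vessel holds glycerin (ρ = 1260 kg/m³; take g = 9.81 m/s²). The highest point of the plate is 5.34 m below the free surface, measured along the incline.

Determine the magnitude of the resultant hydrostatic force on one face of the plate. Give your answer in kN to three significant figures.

γ = ρg = 1260 × 9.81 / 1000 = 12.3606 kN/m³.
Let θ = 60.6° be the plate's angle to the horizontal; measure y along the incline from where the plane meets the free surface. Vertical depth h = y·sinθ with sinθ = 0.871214.
The centroid is at the centre, 1.06 m below the top of the plate, so y_c = 5.34 + 1.06 = 6.4 m and h_c = 6.4 × 0.871214 = 5.57577 m.
A = π(1.06)² = 3.52989 m².
Resultant F = γ·h_c·A = 12.3606 × 5.57577 × 3.52989 = 243.28 kN.

F ≈ 243 kN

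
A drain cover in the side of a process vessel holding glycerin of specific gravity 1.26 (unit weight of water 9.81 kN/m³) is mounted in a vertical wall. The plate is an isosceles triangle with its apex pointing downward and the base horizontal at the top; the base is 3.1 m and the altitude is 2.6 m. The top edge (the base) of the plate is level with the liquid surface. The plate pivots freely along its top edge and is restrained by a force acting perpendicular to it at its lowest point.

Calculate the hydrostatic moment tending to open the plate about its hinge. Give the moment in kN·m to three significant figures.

γ = 1.26 × 9.81 = 12.3606 kN/m³.
With the apex down, the centroid sits h/3 = 2.6/3 = 0.866667 m below the base (the top edge), so the centroid depth is h_c = 0.866667 m.
A = ½ × 3.1 × 2.6 = 4.03 m².
Resultant F = γ·h_c·A = 12.3606 × 0.866667 × 4.03 = 43.1715 kN.
I_c = b·h³/36 = 3.1 × 2.6³/36 = 1.51349 m⁴.
Centre of pressure: y_p = y_c + I_c/(y_c·A) = 0.866667 + 1.51349/(0.866667 × 4.03) = 0.866667 + 0.433333 = 1.3 m along the plane.
The resultant acts 0.866667 + 0.433333 = 1.3 m (along the plate) below the hinge at the top edge, so the moment about the hinge is M = F × 1.3 = 43.1715 × 1.3 = 56.123 kN·m.

M ≈ 56.1 kN·m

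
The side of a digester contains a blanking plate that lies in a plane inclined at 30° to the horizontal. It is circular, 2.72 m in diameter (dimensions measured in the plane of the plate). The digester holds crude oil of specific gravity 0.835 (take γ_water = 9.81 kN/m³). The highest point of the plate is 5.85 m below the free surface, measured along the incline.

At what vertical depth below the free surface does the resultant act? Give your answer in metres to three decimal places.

h_p = 3.637 m

γ = 0.835 × 9.81 = 8.19135 kN/m³.
Let θ = 30° be the plate's angle to the horizontal; measure y along the incline from where the plane meets the free surface. Vertical depth h = y·sinθ with sinθ = 0.500000.
The centroid is at the centre, 1.36 m below the top of the plate, so y_c = 5.85 + 1.36 = 7.21 m and h_c = 7.21 × 0.500000 = 3.605 m.
A = π(1.36)² = 5.81069 m².
Resultant F = γ·h_c·A = 8.19135 × 3.605 × 5.81069 = 171.589 kN.
I_c = πr⁴/4 = π × 1.36⁴/4 = 2.68686 m⁴.
Centre of pressure: y_p = y_c + I_c/(y_c·A) = 7.21 + 2.68686/(7.21 × 5.81069) = 7.21 + 0.0641331 = 7.27413 m along the plane.
Vertically, h_p = y_p·sinθ = 7.27413 × 0.500000 = 3.63707 m.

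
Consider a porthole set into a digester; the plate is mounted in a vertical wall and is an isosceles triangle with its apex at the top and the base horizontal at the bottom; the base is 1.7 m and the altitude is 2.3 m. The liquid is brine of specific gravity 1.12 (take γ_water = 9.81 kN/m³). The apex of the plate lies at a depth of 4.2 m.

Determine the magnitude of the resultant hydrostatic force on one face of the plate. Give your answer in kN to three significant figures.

F ≈ 123 kN

γ = 1.12 × 9.81 = 10.9872 kN/m³.
With the apex up, the centroid sits 2h/3 = 2 × 2.3/3 = 1.53333 m below the apex, so the centroid depth is h_c = 4.2 + 1.53333 = 5.73333 m.
A = ½ × 1.7 × 2.3 = 1.955 m².
Resultant F = γ·h_c·A = 10.9872 × 5.73333 × 1.955 = 123.152 kN.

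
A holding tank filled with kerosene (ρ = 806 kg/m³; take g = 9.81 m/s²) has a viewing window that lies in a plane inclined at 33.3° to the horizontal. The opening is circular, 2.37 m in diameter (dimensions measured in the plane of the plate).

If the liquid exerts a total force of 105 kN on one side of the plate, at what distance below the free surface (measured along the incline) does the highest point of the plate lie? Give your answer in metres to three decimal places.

γ = ρg = 806 × 9.81 / 1000 = 7.90686 kN/m³.
A = π(1.185)² = 4.4115 m².
From F = γ·h_c·A, the centroid depth is h_c = 105/(7.90686 × 4.4115) = 3.01023 m.
Let θ = 33.3° be the plate's angle to the horizontal; measure y along the incline from where the plane meets the free surface. Vertical depth h = y·sinθ with sinθ = 0.549023.
Along the incline, y_c = h_c/sinθ = 3.01023/0.549023 = 5.48289 m.
The centroid is at the centre, 1.185 m below the top of the plate, so the highest point sits at y_top = 5.48289 − 1.185 = 4.29789 m along the incline.

y_top ≈ 4.298 m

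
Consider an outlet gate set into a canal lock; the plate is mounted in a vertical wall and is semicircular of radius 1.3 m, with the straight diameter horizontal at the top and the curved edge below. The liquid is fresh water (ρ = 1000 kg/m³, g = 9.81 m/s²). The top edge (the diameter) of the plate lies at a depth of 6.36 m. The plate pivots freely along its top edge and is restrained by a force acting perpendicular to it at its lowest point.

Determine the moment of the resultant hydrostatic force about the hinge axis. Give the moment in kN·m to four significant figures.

γ = ρg = 1000 × 9.81 = 9810 N/m³ = 9.81 kN/m³.
The centroid of a semicircle lies 4r/(3π) = 0.551737 m from the diameter, here below the top edge, so the centroid depth is h_c = 6.36 + 0.551737 = 6.91174 m.
A = πr²/2 = π × 1.3²/2 = 2.65465 m².
Resultant F = γ·h_c·A = 9.81 × 6.91174 × 2.65465 = 179.996 kN.
I_c = (π/8 − 8/(9π))·r⁴ = 0.109757 × 1.3⁴ = 0.313477 m⁴.
Centre of pressure: y_p = y_c + I_c/(y_c·A) = 6.91174 + 0.313477/(6.91174 × 2.65465) = 6.91174 + 0.0170848 = 6.92882 m along the plane.
The resultant acts 0.551737 + 0.0170848 = 0.568822 m (along the plate) below the hinge at the top edge, so the moment about the hinge is M = F × 0.568822 = 179.996 × 0.568822 = 102.386 kN·m.

M ≈ 102.4 kN·m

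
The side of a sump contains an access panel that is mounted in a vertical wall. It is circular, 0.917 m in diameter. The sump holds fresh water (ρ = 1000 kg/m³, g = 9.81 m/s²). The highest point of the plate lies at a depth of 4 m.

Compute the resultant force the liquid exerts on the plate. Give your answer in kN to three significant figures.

γ = ρg = 1000 × 9.81 = 9810 N/m³ = 9.81 kN/m³.
The centroid is at the centre, 0.4585 m below the top of the plate, so the centroid depth is h_c = 4 + 0.4585 = 4.4585 m.
A = π(0.4585)² = 0.660433 m².
Resultant F = γ·h_c·A = 9.81 × 4.4585 × 0.660433 = 28.8859 kN.

F ≈ 28.9 kN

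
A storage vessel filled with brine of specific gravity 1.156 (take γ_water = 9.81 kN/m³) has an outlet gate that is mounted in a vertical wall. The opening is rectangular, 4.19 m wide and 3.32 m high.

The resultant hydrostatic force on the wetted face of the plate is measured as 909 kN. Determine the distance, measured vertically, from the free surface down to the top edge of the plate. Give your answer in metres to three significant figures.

γ = 1.156 × 9.81 = 11.34036 kN/m³.
A = 4.19 × 3.32 = 13.9108 m².
From F = γ·h_c·A, the centroid depth is h_c = 909/(11.34036 × 13.9108) = 5.76215 m.
The centroid lies 3.32/2 = 1.66 m below the top edge, so the top edge sits at h_top = 5.76215 − 1.66 = 4.10215 m below the surface.

d_top ≈ 4.10 m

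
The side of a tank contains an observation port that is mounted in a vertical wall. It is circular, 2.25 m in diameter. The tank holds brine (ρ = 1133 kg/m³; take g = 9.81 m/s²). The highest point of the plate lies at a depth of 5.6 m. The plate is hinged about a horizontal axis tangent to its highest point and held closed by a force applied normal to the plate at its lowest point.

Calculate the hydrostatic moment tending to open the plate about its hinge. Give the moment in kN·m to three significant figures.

M ≈ 348 kN·m

γ = ρg = 1133 × 9.81 / 1000 = 11.11473 kN/m³.
The centroid is at the centre, 1.125 m below the top of the plate, so the centroid depth is h_c = 5.6 + 1.125 = 6.725 m.
A = π(1.125)² = 3.97608 m².
Resultant F = γ·h_c·A = 11.11473 × 6.725 × 3.97608 = 297.198 kN.
I_c = πr⁴/4 = π × 1.125⁴/4 = 1.25806 m⁴.
Centre of pressure: y_p = y_c + I_c/(y_c·A) = 6.725 + 1.25806/(6.725 × 3.97608) = 6.725 + 0.0470494 = 6.77205 m along the plane.
The resultant acts 1.125 + 0.0470494 = 1.17205 m (along the plate) below the hinge at the top edge, so the moment about the hinge is M = F × 1.17205 = 297.198 × 1.17205 = 348.331 kN·m.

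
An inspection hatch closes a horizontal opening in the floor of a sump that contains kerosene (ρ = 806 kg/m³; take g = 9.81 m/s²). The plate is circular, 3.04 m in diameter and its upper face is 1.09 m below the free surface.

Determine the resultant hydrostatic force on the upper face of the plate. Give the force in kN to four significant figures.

γ = ρg = 806 × 9.81 / 1000 = 7.90686 kN/m³.
The plate is horizontal, so pressure is uniform at p = γ·h = 7.90686 × 1.09 = 8.61848 kN/m².
A = π(1.52)² = 7.25834 m².
F = p·A = 8.61848 × 7.25834 = 62.5559 kN.

F ≈ 62.56 kN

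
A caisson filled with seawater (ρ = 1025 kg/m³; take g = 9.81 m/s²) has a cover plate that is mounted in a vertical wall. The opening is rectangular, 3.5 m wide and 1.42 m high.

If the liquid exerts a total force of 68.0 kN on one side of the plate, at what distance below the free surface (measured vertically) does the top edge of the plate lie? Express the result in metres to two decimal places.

γ = ρg = 1025 × 9.81 / 1000 = 10.05525 kN/m³.
A = 3.5 × 1.42 = 4.97 m².
From F = γ·h_c·A, the centroid depth is h_c = 68.0/(10.05525 × 4.97) = 1.36069 m.
The centroid lies 1.42/2 = 0.71 m below the top edge, so the top edge sits at h_top = 1.36069 − 0.71 = 0.65069 m below the surface.

d_top ≈ 0.65 m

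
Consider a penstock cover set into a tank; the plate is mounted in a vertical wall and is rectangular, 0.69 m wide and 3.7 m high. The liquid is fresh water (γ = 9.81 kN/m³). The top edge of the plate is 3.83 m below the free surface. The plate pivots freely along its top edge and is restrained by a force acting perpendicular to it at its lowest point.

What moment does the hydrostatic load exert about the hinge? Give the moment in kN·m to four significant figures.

M ≈ 291.7 kN·m

γ = 9.81 kN/m³.
The centroid lies 3.7/2 = 1.85 m below the top edge, so the centroid depth is h_c = 3.83 + 1.85 = 5.68 m.
A = 0.69 × 3.7 = 2.553 m².
Resultant F = γ·h_c·A = 9.81 × 5.68 × 2.553 = 142.255 kN.
I_c = b·h³/12 = 0.69 × 3.7³/12 = 2.91255 m⁴.
Centre of pressure: y_p = y_c + I_c/(y_c·A) = 5.68 + 2.91255/(5.68 × 2.553) = 5.68 + 0.200851 = 5.88085 m along the plane.
The resultant acts 1.85 + 0.200851 = 2.05085 m (along the plate) below the hinge at the top edge, so the moment about the hinge is M = F × 2.05085 = 142.255 × 2.05085 = 291.744 kN·m.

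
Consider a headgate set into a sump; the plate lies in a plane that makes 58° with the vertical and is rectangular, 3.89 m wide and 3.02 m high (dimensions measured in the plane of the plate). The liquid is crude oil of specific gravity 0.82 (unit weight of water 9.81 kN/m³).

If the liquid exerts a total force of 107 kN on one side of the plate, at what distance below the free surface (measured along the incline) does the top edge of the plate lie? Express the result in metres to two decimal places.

y_top ≈ 0.63 m

γ = 0.82 × 9.81 = 8.0442 kN/m³.
A = 3.89 × 3.02 = 11.7478 m².
From F = γ·h_c·A, the centroid depth is h_c = 107/(8.0442 × 11.7478) = 1.13226 m.
The plate makes 58° with the vertical, i.e. θ = 90° − 58° = 32° to the horizontal. Measuring y along the incline from the free-surface line, vertical depth h = y·sinθ with sinθ = 0.529919.
Along the incline, y_c = h_c/sinθ = 1.13226/0.529919 = 2.13667 m.
The centroid lies 3.02/2 = 1.51 m below the top edge, so the top edge sits at y_top = 2.13667 − 1.51 = 0.62667 m along the incline.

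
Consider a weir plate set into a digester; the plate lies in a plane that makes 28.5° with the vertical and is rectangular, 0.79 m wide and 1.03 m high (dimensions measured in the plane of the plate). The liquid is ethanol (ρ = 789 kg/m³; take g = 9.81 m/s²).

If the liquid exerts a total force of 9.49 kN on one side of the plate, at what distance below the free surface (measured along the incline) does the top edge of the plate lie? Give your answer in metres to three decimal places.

γ = ρg = 789 × 9.81 / 1000 = 7.74009 kN/m³.
A = 0.79 × 1.03 = 0.8137 m².
From F = γ·h_c·A, the centroid depth is h_c = 9.49/(7.74009 × 0.8137) = 1.5068 m.
The plate makes 28.5° with the vertical, i.e. θ = 90° − 28.5° = 61.5° to the horizontal. Measuring y along the incline from the free-surface line, vertical depth h = y·sinθ with sinθ = 0.878817.
Along the incline, y_c = h_c/sinθ = 1.5068/0.878817 = 1.71458 m.
The centroid lies 1.03/2 = 0.515 m below the top edge, so the top edge sits at y_top = 1.71458 − 0.515 = 1.19958 m along the incline.

y_top ≈ 1.200 m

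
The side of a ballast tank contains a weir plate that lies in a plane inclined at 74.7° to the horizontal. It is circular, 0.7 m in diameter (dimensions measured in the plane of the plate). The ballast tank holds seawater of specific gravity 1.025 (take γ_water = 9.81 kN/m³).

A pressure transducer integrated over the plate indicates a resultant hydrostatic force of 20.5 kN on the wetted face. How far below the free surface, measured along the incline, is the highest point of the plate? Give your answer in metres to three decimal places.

y_top ≈ 5.142 m

γ = 1.025 × 9.81 = 10.05525 kN/m³.
A = π(0.35)² = 0.384845 m².
From F = γ·h_c·A, the centroid depth is h_c = 20.5/(10.05525 × 0.384845) = 5.29755 m.
Let θ = 74.7° be the plate's angle to the horizontal; measure y along the incline from where the plane meets the free surface. Vertical depth h = y·sinθ with sinθ = 0.964557.
Along the incline, y_c = h_c/sinθ = 5.29755/0.964557 = 5.49221 m.
The centroid is at the centre, 0.35 m below the top of the plate, so the highest point sits at y_top = 5.49221 − 0.35 = 5.14221 m along the incline.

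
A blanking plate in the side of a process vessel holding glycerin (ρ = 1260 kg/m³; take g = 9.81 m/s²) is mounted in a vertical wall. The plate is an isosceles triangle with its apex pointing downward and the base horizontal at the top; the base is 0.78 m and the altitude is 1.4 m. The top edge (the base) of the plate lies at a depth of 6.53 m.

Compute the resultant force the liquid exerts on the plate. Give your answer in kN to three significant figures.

γ = ρg = 1260 × 9.81 / 1000 = 12.3606 kN/m³.
With the apex down, the centroid sits h/3 = 1.4/3 = 0.466667 m below the base (the top edge), so the centroid depth is h_c = 6.53 + 0.466667 = 6.99667 m.
A = ½ × 0.78 × 1.4 = 0.546 m².
Resultant F = γ·h_c·A = 12.3606 × 6.99667 × 0.546 = 47.2197 kN.

F ≈ 47.2 kN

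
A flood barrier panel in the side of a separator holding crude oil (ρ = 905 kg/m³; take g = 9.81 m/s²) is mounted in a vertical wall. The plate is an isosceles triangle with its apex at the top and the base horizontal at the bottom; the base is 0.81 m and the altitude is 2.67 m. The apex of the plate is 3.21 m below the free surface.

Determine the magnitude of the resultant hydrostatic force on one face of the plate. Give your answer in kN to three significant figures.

γ = ρg = 905 × 9.81 / 1000 = 8.87805 kN/m³.
With the apex up, the centroid sits 2h/3 = 2 × 2.67/3 = 1.78 m below the apex, so the centroid depth is h_c = 3.21 + 1.78 = 4.99 m.
A = ½ × 0.81 × 2.67 = 1.08135 m².
Resultant F = γ·h_c·A = 8.87805 × 4.99 × 1.08135 = 47.9054 kN.

F ≈ 47.9 kN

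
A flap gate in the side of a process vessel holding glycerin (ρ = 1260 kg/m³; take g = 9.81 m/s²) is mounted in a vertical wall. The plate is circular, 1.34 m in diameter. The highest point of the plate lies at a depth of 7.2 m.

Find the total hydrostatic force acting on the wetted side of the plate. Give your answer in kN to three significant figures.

γ = ρg = 1260 × 9.81 / 1000 = 12.3606 kN/m³.
The centroid is at the centre, 0.67 m below the top of the plate, so the centroid depth is h_c = 7.2 + 0.67 = 7.87 m.
A = π(0.67)² = 1.41026 m².
Resultant F = γ·h_c·A = 12.3606 × 7.87 × 1.41026 = 137.187 kN.

F ≈ 137 kN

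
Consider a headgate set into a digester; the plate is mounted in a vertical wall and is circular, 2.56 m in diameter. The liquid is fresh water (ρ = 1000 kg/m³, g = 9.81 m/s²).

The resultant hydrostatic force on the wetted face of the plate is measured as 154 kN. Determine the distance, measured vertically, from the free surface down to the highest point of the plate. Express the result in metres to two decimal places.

d_top ≈ 1.77 m

γ = ρg = 1000 × 9.81 = 9810 N/m³ = 9.81 kN/m³.
A = π(1.28)² = 5.14719 m².
From F = γ·h_c·A, the centroid depth is h_c = 154/(9.81 × 5.14719) = 3.04987 m.
The centroid is at the centre, 1.28 m below the top of the plate, so the highest point sits at h_top = 3.04987 − 1.28 = 1.76987 m below the surface.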